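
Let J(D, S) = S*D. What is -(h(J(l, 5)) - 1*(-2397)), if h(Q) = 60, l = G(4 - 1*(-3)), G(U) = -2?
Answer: -2457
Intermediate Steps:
l = -2
J(D, S) = D*S
-(h(J(l, 5)) - 1*(-2397)) = -(60 - 1*(-2397)) = -(60 + 2397) = -1*2457 = -2457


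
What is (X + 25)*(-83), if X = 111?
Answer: -11288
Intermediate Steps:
(X + 25)*(-83) = (111 + 25)*(-83) = 136*(-83) = -11288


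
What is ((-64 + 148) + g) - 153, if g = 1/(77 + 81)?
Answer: -10901/158 ≈ -68.994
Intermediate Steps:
g = 1/158 ≈ 0.0063291
((-64 + 148) + g) - 153 = ((-64 + 148) + 1/158) - 153 = (84 + 1/158) - 153 = 13273/158 - 153 = -10901/158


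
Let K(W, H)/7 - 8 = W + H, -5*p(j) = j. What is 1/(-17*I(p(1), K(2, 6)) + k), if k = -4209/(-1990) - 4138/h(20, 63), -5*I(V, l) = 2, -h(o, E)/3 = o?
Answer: 2985/232477 ≈ 0.012840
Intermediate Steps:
p(j) = -j/5
h(o, E) = -3*o
K(W, H) = 56 + 7*H + 7*W (K(W, H) = 56 + 7*(W + H) = 56 + 7*(H + W) = 56 + (7*H + 7*W) = 56 + 7*H + 7*W)
I(V, l) = -⅖ (I(V, l) = -⅕*2 = -⅖)
k = 212179/2985 (k = -4209/(-1990) - 4138/((-3*20)) = -4209*(-1/1990) - 4138/(-60) = 4209/1990 - 4138*(-1/60) = 4209/1990 + 2069/30 = 212179/2985 ≈ 71.082)
1/(-17*I(p(1), K(2, 6)) + k) = 1/(-17*(-⅖) + 212179/2985) = 1/(34/5 + 212179/2985) = 1/(232477/2985) = 2985/232477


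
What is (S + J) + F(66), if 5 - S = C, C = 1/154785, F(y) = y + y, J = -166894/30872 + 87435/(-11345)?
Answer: 39507105851713/318896105820 ≈ 123.89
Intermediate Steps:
J = -459270575/35024284 (J = -166894*1/30872 + 87435*(-1/11345) = -83447/15436 - 17487/2269 = -459270575/35024284 ≈ -13.113)
F(y) = 2*y
C = 1/154785 ≈ 6.4606e-6
S = 773924/154785 (S = 5 - 1*1/154785 = 5 - 1/154785 = 773924/154785 ≈ 5.0000)
(S + J) + F(66) = (773924/154785 - 459270575/35024284) + 2*66 = -2587180116527/318896105820 + 132 = 39507105851713/318896105820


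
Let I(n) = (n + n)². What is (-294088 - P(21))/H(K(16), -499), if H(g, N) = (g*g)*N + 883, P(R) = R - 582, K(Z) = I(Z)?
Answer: 293527/523238541 ≈ 0.00056098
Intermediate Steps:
I(n) = 4*n² (I(n) = (2*n)² = 4*n²)
K(Z) = 4*Z²
P(R) = -582 + R
H(g, N) = 883 + N*g² (H(g, N) = g²*N + 883 = N*g² + 883 = 883 + N*g²)
(-294088 - P(21))/H(K(16), -499) = (-294088 - (-582 + 21))/(883 - 499*(4*16²)²) = (-294088 - 1*(-561))/(883 - 499*(4*256)²) = (-294088 + 561)/(883 - 499*1024²) = -293527/(883 - 499*1048576) = -293527/(883 - 523239424) = -293527/(-523238541) = -293527*(-1/523238541) = 293527/523238541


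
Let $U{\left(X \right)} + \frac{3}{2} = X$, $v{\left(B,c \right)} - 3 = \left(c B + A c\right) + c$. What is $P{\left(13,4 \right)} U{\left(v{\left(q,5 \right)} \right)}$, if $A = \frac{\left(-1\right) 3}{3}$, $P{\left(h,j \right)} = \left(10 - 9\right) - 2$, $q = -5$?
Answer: $\frac{47}{2} \approx 23.5$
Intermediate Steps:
$P{\left(h,j \right)} = -1$ ($P{\left(h,j \right)} = 1 - 2 = -1$)
$A = -1$ ($A = \left(-3\right) \frac{1}{3} = -1$)
$v{\left(B,c \right)} = 3 + B c$ ($v{\left(B,c \right)} = 3 + \left(\left(c B - c\right) + c\right) = 3 + \left(\left(B c - c\right) + c\right) = 3 + \left(\left(- c + B c\right) + c\right) = 3 + B c$)
$U{\left(X \right)} = - \frac{3}{2} + X$
$P{\left(13,4 \right)} U{\left(v{\left(q,5 \right)} \right)} = - (- \frac{3}{2} + \left(3 - 25\right)) = - (- \frac{3}{2} - 22) = \left(-1\right) \left(- \frac{47}{2}\right) = \frac{47}{2}$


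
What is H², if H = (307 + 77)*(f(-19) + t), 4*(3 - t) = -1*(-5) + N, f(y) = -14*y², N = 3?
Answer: 3764965883904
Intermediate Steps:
t = 1 (t = 3 - (-1*(-5) + 3)/4 = 3 - (5 + 3)/4 = 3 - ¼*8 = 3 - 2 = 1)
H = -1940352 (H = (307 + 77)*(-14*(-19)² + 1) = 384*(-14*361 + 1) = 384*(-5054 + 1) = 384*(-5053) = -1940352)
H² = (-1940352)² = 3764965883904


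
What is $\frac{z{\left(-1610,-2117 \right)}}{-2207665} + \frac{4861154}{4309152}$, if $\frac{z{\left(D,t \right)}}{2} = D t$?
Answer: $- \frac{1864256925907}{951316405008} \approx -1.9597$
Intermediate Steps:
$z{\left(D,t \right)} = 2 D t$
$\frac{z{\left(-1610,-2117 \right)}}{-2207665} + \frac{4861154}{4309152} = \frac{2 \left(-1610\right) \left(-2117\right)}{-2207665} + \frac{4861154}{4309152} = 6816740 \left(- \frac{1}{2207665}\right) + 4861154 \cdot \frac{1}{4309152} = - \frac{1363348}{441533} + \frac{2430577}{2154576} = - \frac{1864256925907}{951316405008}$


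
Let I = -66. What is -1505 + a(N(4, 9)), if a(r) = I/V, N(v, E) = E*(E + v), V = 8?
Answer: -6053/4 ≈ -1513.3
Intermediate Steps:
a(r) = -33/4 (a(r) = -66/8 = -66*⅛ = -33/4)
-1505 + a(N(4, 9)) = -1505 - 33/4 = -6053/4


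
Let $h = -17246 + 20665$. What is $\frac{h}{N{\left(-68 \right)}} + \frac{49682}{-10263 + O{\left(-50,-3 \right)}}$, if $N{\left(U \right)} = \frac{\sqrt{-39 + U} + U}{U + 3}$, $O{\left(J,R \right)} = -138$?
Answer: $\frac{17438295382}{5467459} + \frac{222235 i \sqrt{107}}{4731} \approx 3189.5 + 485.91 i$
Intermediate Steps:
$h = 3419$
$N{\left(U \right)} = \frac{U + \sqrt{-39 + U}}{3 + U}$
$\frac{h}{N{\left(-68 \right)}} + \frac{49682}{-10263 + O{\left(-50,-3 \right)}} = \frac{3419}{\frac{1}{3 - 68} \left(-68 + \sqrt{-39 - 68}\right)} + \frac{49682}{-10263 - 138} = \frac{3419}{\frac{1}{-65} \left(-68 + \sqrt{-107}\right)} + \frac{49682}{-10401} = \frac{3419}{\left(- \frac{1}{65}\right) \left(-68 + i \sqrt{107}\right)} + 49682 \left(- \frac{1}{10401}\right) = \frac{3419}{\frac{68}{65} - \frac{i \sqrt{107}}{65}} - \frac{49682}{10401} = - \frac{49682}{10401} + \frac{3419}{\frac{68}{65} - \frac{i \sqrt{107}}{65}}$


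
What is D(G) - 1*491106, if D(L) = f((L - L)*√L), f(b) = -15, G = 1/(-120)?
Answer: -491121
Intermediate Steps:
G = -1/120 ≈ -0.0083333
D(L) = -15
D(G) - 1*491106 = -15 - 1*491106 = -15 - 491106 = -491121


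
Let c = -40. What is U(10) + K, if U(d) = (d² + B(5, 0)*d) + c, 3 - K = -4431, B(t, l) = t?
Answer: 4544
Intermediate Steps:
K = 4434 (K = 3 - 1*(-4431) = 3 + 4431 = 4434)
U(d) = -40 + d² + 5*d (U(d) = (d² + 5*d) - 40 = -40 + d² + 5*d)
U(10) + K = (-40 + 10² + 5*10) + 4434 = (-40 + 100 + 50) + 4434 = 110 + 4434 = 4544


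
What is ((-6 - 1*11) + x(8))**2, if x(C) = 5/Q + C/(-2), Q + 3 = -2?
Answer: 484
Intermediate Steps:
Q = -5 (Q = -3 - 2 = -5)
x(C) = -1 - C/2 (x(C) = 5/(-5) + C/(-2) = 5*(-1/5) + C*(-1/2) = -1 - C/2)
((-6 - 1*11) + x(8))**2 = ((-6 - 1*11) + (-1 - 1/2*8))**2 = ((-6 - 11) + (-1 - 4))**2 = (-17 - 5)**2 = (-22)**2 = 484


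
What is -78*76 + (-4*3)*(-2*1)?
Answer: -5904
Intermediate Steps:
-78*76 + (-4*3)*(-2*1) = -5928 - 12*(-2) = -5928 + 24 = -5904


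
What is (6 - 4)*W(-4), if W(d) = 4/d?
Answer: -2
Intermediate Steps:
(6 - 4)*W(-4) = (6 - 4)*(4/(-4)) = 2*(4*(-¼)) = 2*(-1) = -2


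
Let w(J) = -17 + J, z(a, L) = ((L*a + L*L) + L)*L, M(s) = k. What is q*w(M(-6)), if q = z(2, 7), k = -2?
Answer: -9310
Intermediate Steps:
M(s) = -2
z(a, L) = L*(L + L² + L*a) (z(a, L) = ((L*a + L²) + L)*L = ((L² + L*a) + L)*L = (L + L² + L*a)*L = L*(L + L² + L*a))
q = 490 (q = 7²*(1 + 7 + 2) = 49*10 = 490)
q*w(M(-6)) = 490*(-17 - 2) = 490*(-19) = -9310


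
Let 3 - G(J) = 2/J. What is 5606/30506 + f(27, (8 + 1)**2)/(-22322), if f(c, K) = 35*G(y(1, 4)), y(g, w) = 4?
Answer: 122467857/680954932 ≈ 0.17985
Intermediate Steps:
G(J) = 3 - 2/J
f(c, K) = 175/2 (f(c, K) = 35*(3 - 2/4) = 35*(3 - 2*1/4) = 35*(3 - 1/2) = 35*(5/2) = 175/2)
5606/30506 + f(27, (8 + 1)**2)/(-22322) = 5606/30506 + (175/2)/(-22322) = 5606*(1/30506) + (175/2)*(-1/22322) = 2803/15253 - 175/44644 = 122467857/680954932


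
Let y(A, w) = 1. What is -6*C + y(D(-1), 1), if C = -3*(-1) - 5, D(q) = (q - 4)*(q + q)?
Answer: 13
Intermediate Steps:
D(q) = 2*q*(-4 + q) (D(q) = (-4 + q)*(2*q) = 2*q*(-4 + q))
C = -2 (C = 3 - 5 = -2)
-6*C + y(D(-1), 1) = -6*(-2) + 1 = 12 + 1 = 13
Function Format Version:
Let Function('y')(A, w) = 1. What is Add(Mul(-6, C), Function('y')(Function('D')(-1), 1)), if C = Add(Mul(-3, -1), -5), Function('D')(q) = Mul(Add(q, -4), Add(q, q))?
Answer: 13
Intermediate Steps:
Function('D')(q) = Mul(2, q, Add(-4, q)) (Function('D')(q) = Mul(Add(-4, q), Mul(2, q)) = Mul(2, q, Add(-4, q)))
C = -2 (C = Add(3, -5) = -2)
Add(Mul(-6, C), Function('y')(Function('D')(-1), 1)) = Add(Mul(-6, -2), 1) = Add(12, 1) = 13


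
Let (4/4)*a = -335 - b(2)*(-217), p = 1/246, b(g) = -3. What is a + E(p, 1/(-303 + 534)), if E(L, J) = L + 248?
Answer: -181547/246 ≈ -738.00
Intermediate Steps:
p = 1/246 ≈ 0.0040650
E(L, J) = 248 + L
a = -986 (a = -335 - 1*(-3)*(-217) = -335 + 3*(-217) = -335 - 651 = -986)
a + E(p, 1/(-303 + 534)) = -986 + (248 + 1/246) = -986 + 61009/246 = -181547/246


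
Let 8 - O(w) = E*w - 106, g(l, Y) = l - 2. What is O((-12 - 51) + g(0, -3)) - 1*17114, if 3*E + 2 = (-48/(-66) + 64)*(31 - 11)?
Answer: 363170/33 ≈ 11005.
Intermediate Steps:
g(l, Y) = -2 + l
E = 14218/33 (E = -⅔ + ((-48/(-66) + 64)*(31 - 11))/3 = -⅔ + ((-48*(-1/66) + 64)*20)/3 = -⅔ + ((8/11 + 64)*20)/3 = -⅔ + ((712/11)*20)/3 = -⅔ + (⅓)*(14240/11) = -⅔ + 14240/33 = 14218/33 ≈ 430.85)
O(w) = 114 - 14218*w/33 (O(w) = 8 - (14218*w/33 - 106) = 8 - (-106 + 14218*w/33) = 8 + (106 - 14218*w/33) = 114 - 14218*w/33)
O((-12 - 51) + g(0, -3)) - 1*17114 = (114 - 14218*((-12 - 51) + (-2 + 0))/33) - 1*17114 = (114 - 14218*(-63 - 2)/33) - 17114 = (114 - 14218/33*(-65)) - 17114 = (114 + 924170/33) - 17114 = 927932/33 - 17114 = 363170/33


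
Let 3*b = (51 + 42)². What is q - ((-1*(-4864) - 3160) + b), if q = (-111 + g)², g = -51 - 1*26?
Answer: 30757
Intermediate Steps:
g = -77 (g = -51 - 26 = -77)
q = 35344 (q = (-111 - 77)² = (-188)² = 35344)
b = 2883 (b = (51 + 42)²/3 = (⅓)*93² = (⅓)*8649 = 2883)
q - ((-1*(-4864) - 3160) + b) = 35344 - ((-1*(-4864) - 3160) + 2883) = 35344 - ((4864 - 3160) + 2883) = 35344 - (1704 + 2883) = 35344 - 1*4587 = 35344 - 4587 = 30757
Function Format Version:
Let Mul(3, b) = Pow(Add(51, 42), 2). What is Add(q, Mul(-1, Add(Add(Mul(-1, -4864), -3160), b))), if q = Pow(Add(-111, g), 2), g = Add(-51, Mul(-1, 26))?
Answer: 30757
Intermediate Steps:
g = -77 (g = Add(-51, -26) = -77)
q = 35344 (q = Pow(Add(-111, -77), 2) = Pow(-188, 2) = 35344)
b = 2883 (b = Mul(Rational(1, 3), Pow(Add(51, 42), 2)) = Mul(Rational(1, 3), Pow(93, 2)) = Mul(Rational(1, 3), 8649) = 2883)
Add(q, Mul(-1, Add(Add(Mul(-1, -4864), -3160), b))) = Add(35344, Mul(-1, Add(Add(Mul(-1, -4864), -3160), 2883))) = Add(35344, Mul(-1, Add(Add(4864, -3160), 2883))) = Add(35344, Mul(-1, Add(1704, 2883))) = Add(35344, Mul(-1, 4587)) = Add(35344, -4587) = 30757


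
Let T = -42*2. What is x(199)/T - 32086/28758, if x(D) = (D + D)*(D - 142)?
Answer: -54591601/201306 ≈ -271.19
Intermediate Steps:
T = -84
x(D) = 2*D*(-142 + D) (x(D) = (2*D)*(-142 + D) = 2*D*(-142 + D))
x(199)/T - 32086/28758 = (2*199*(-142 + 199))/(-84) - 32086/28758 = (2*199*57)*(-1/84) - 32086*1/28758 = 22686*(-1/84) - 16043/14379 = -3781/14 - 16043/14379 = -54591601/201306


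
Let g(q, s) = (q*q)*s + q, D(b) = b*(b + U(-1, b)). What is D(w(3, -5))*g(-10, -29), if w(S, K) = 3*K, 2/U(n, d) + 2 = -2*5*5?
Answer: -8533575/13 ≈ -6.5643e+5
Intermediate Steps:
U(n, d) = -1/26 (U(n, d) = 2/(-2 - 2*5*5) = 2/(-2 - 10*5) = 2/(-2 - 50) = 2/(-52) = 2*(-1/52) = -1/26)
D(b) = b*(-1/26 + b) (D(b) = b*(b - 1/26) = b*(-1/26 + b))
g(q, s) = q + s*q² (g(q, s) = q²*s + q = s*q² + q = q + s*q²)
D(w(3, -5))*g(-10, -29) = ((3*(-5))*(-1/26 + 3*(-5)))*(-10*(1 - 10*(-29))) = (-15*(-1/26 - 15))*(-10*(1 + 290)) = (-15*(-391/26))*(-10*291) = (5865/26)*(-2910) = -8533575/13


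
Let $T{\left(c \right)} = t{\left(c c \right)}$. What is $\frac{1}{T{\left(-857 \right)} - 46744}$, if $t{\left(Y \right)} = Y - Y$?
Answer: $- \frac{1}{46744} \approx -2.1393 \cdot 10^{-5}$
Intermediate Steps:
$t{\left(Y \right)} = 0$
$T{\left(c \right)} = 0$
$\frac{1}{T{\left(-857 \right)} - 46744} = \frac{1}{0 - 46744} = \frac{1}{-46744} = - \frac{1}{46744}$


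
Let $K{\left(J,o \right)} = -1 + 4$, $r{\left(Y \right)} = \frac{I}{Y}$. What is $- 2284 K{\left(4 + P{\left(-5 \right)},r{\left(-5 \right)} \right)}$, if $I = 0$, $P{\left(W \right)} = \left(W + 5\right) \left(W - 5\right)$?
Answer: $-6852$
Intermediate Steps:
$P{\left(W \right)} = \left(-5 + W\right) \left(5 + W\right)$ ($P{\left(W \right)} = \left(5 + W\right) \left(-5 + W\right) = \left(-5 + W\right) \left(5 + W\right)$)
$r{\left(Y \right)} = 0$ ($r{\left(Y \right)} = \frac{0}{Y} = 0$)
$K{\left(J,o \right)} = 3$
$- 2284 K{\left(4 + P{\left(-5 \right)},r{\left(-5 \right)} \right)} = \left(-2284\right) 3 = -6852$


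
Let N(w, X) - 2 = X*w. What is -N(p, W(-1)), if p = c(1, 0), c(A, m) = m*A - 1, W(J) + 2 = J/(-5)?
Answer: -19/5 ≈ -3.8000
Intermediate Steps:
W(J) = -2 - J/5 (W(J) = -2 + J/(-5) = -2 + J*(-1/5) = -2 - J/5)
c(A, m) = -1 + A*m (c(A, m) = A*m - 1 = -1 + A*m)
p = -1 (p = -1 + 1*0 = -1 + 0 = -1)
N(w, X) = 2 + X*w
-N(p, W(-1)) = -(2 + (-2 - 1/5*(-1))*(-1)) = -(2 + (-2 + 1/5)*(-1)) = -(2 - 9/5*(-1)) = -(2 + 9/5) = -1*19/5 = -19/5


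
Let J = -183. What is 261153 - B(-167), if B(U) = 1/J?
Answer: 47791000/183 ≈ 2.6115e+5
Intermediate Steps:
B(U) = -1/183 (B(U) = 1/(-183) = -1/183)
261153 - B(-167) = 261153 - 1*(-1/183) = 261153 + 1/183 = 47791000/183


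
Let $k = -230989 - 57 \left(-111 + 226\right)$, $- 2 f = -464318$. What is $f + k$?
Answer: $-5385$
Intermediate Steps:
$f = 232159$ ($f = \left(- \frac{1}{2}\right) \left(-464318\right) = 232159$)
$k = -237544$ ($k = -230989 - 6555 = -237544$)
$f + k = 232159 - 237544 = -5385$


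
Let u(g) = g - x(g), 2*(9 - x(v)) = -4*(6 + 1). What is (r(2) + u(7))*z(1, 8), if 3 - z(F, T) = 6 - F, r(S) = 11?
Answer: 10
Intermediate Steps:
x(v) = 23 (x(v) = 9 - (-2)*(6 + 1) = 9 - (-2)*7 = 9 - ½*(-28) = 9 + 14 = 23)
u(g) = -23 + g (u(g) = g - 1*23 = g - 23 = -23 + g)
z(F, T) = -3 + F (z(F, T) = 3 - (6 - F) = 3 + (-6 + F) = -3 + F)
(r(2) + u(7))*z(1, 8) = (11 + (-23 + 7))*(-3 + 1) = (11 - 16)*(-2) = -5*(-2) = 10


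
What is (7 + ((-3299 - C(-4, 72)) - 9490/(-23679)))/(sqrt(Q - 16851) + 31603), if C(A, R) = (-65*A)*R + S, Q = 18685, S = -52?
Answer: -657318824162/945973942569 + 20799254*sqrt(1834)/945973942569 ≈ -0.69392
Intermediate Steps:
C(A, R) = -52 - 65*A*R (C(A, R) = (-65*A)*R - 52 = -65*A*R - 52 = -52 - 65*A*R)
(7 + ((-3299 - C(-4, 72)) - 9490/(-23679)))/(sqrt(Q - 16851) + 31603) = (7 + ((-3299 - (-52 - 65*(-4)*72)) - 9490/(-23679)))/(sqrt(18685 - 16851) + 31603) = (7 + ((-3299 - (-52 + 18720)) - 9490*(-1/23679)))/(sqrt(1834) + 31603) = (7 + ((-3299 - 1*18668) + 9490/23679))/(31603 + sqrt(1834)) = (7 + ((-3299 - 18668) + 9490/23679))/(31603 + sqrt(1834)) = (7 + (-21967 + 9490/23679))/(31603 + sqrt(1834)) = (7 - 520147103/23679)/(31603 + sqrt(1834)) = -519981350/(23679*(31603 + sqrt(1834)))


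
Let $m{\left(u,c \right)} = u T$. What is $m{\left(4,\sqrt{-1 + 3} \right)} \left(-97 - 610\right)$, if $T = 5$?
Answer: $-14140$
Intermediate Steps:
$m{\left(u,c \right)} = 5 u$ ($m{\left(u,c \right)} = u 5 = 5 u$)
$m{\left(4,\sqrt{-1 + 3} \right)} \left(-97 - 610\right) = 5 \cdot 4 \left(-97 - 610\right) = 20 \left(-707\right) = -14140$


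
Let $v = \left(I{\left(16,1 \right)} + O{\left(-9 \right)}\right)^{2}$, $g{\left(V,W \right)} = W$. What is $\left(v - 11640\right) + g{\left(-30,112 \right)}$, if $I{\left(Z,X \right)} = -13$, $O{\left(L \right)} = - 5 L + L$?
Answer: $-10999$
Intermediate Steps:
$O{\left(L \right)} = - 4 L$
$v = 529$ ($v = \left(-13 - -36\right)^{2} = \left(-13 + 36\right)^{2} = 23^{2} = 529$)
$\left(v - 11640\right) + g{\left(-30,112 \right)} = \left(529 - 11640\right) + 112 = -11111 + 112 = -10999$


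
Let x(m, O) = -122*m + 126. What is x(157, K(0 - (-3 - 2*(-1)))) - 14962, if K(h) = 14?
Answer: -33990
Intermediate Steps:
x(m, O) = 126 - 122*m
x(157, K(0 - (-3 - 2*(-1)))) - 14962 = (126 - 122*157) - 14962 = (126 - 19154) - 14962 = -19028 - 14962 = -33990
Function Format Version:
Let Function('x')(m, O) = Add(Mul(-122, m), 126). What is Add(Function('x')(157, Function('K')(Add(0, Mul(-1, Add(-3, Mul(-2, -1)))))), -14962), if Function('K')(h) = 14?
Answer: -33990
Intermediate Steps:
Function('x')(m, O) = Add(126, Mul(-122, m))
Add(Function('x')(157, Function('K')(Add(0, Mul(-1, Add(-3, Mul(-2, -1)))))), -14962) = Add(Add(126, Mul(-122, 157)), -14962) = Add(Add(126, -19154), -14962) = Add(-19028, -14962) = -33990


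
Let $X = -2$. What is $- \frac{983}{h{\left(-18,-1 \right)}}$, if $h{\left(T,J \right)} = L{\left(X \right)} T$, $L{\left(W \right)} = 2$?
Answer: $\frac{983}{36} \approx 27.306$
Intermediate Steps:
$h{\left(T,J \right)} = 2 T$
$- \frac{983}{h{\left(-18,-1 \right)}} = - \frac{983}{2 \left(-18\right)} = - \frac{983}{-36} = \left(-983\right) \left(- \frac{1}{36}\right) = \frac{983}{36}$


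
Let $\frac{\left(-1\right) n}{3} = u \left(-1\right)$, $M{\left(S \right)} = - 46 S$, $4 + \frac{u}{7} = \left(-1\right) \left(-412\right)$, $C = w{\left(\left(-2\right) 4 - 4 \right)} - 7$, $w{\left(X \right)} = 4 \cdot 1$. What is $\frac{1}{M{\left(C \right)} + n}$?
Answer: $\frac{1}{8706} \approx 0.00011486$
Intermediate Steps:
$w{\left(X \right)} = 4$
$C = -3$ ($C = 4 - 7 = -3$)
$u = 2856$ ($u = -28 + 7 \left(\left(-1\right) \left(-412\right)\right) = -28 + 7 \cdot 412 = -28 + 2884 = 2856$)
$n = 8568$ ($n = - 3 \cdot 2856 \left(-1\right) = \left(-3\right) \left(-2856\right) = 8568$)
$\frac{1}{M{\left(C \right)} + n} = \frac{1}{\left(-46\right) \left(-3\right) + 8568} = \frac{1}{138 + 8568} = \frac{1}{8706}$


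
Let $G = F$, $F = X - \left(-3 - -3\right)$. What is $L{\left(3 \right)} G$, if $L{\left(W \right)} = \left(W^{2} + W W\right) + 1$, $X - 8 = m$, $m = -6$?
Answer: $38$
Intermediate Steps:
$X = 2$ ($X = 8 - 6 = 2$)
$L{\left(W \right)} = 1 + 2 W^{2}$ ($L{\left(W \right)} = \left(W^{2} + W^{2}\right) + 1 = 2 W^{2} + 1 = 1 + 2 W^{2}$)
$F = 2$ ($F = 2 - \left(-3 - -3\right) = 2 - \left(-3 + 3\right) = 2 - 0 = 2 + 0 = 2$)
$G = 2$
$L{\left(3 \right)} G = \left(1 + 2 \cdot 3^{2}\right) 2 = \left(1 + 2 \cdot 9\right) 2 = \left(1 + 18\right) 2 = 19 \cdot 2 = 38$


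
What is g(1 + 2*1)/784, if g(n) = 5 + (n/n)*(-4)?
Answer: 1/784 ≈ 0.0012755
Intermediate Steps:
g(n) = 1 (g(n) = 5 + 1*(-4) = 5 - 4 = 1)
g(1 + 2*1)/784 = 1/784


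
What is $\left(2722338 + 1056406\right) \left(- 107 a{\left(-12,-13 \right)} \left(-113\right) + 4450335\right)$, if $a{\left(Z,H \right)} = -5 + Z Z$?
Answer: $23167419004096$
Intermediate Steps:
$a{\left(Z,H \right)} = -5 + Z^{2}$
$\left(2722338 + 1056406\right) \left(- 107 a{\left(-12,-13 \right)} \left(-113\right) + 4450335\right) = \left(2722338 + 1056406\right) \left(- 107 \left(-5 + \left(-12\right)^{2}\right) \left(-113\right) + 4450335\right) = 3778744 \left(- 107 \left(-5 + 144\right) \left(-113\right) + 4450335\right) = 3778744 \left(\left(-107\right) 139 \left(-113\right) + 4450335\right) = 3778744 \left(\left(-14873\right) \left(-113\right) + 4450335\right) = 3778744 \left(1680649 + 4450335\right) = 3778744 \cdot 6130984 = 23167419004096$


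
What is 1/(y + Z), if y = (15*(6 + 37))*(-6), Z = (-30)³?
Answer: -1/30870 ≈ -3.2394e-5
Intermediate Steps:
Z = -27000
y = -3870 (y = (15*43)*(-6) = 645*(-6) = -3870)
1/(y + Z) = 1/(-3870 - 27000) = 1/(-30870) = -1/30870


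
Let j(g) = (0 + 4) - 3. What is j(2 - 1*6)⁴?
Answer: 1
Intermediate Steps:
j(g) = 1 (j(g) = 4 - 3 = 1)
j(2 - 1*6)⁴ = 1⁴ = 1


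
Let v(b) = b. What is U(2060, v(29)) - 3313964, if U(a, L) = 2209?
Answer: -3311755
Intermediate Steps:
U(2060, v(29)) - 3313964 = 2209 - 3313964 = -3311755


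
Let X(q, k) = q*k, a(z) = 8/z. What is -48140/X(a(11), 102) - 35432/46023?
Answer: -677775887/1043188 ≈ -649.72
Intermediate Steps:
X(q, k) = k*q
-48140/X(a(11), 102) - 35432/46023 = -48140/(102*(8/11)) - 35432/46023 = -48140/816/11 - 35432/46023 = -48140*11/816 - 35432/46023 = -132385/204 - 35432/46023 = -677775887/1043188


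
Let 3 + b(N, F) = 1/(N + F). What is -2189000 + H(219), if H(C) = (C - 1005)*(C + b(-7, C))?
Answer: -250030649/106 ≈ -2.3588e+6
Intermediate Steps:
b(N, F) = -3 + 1/(F + N) (b(N, F) = -3 + 1/(N + F) = -3 + 1/(F + N))
H(C) = (-1005 + C)*(C + (22 - 3*C)/(-7 + C)) (H(C) = (C - 1005)*(C + (1 - 3*C - 3*(-7))/(C - 7)) = (-1005 + C)*(C + (1 - 3*C + 21)/(-7 + C)) = (-1005 + C)*(C + (22 - 3*C)/(-7 + C)))
-2189000 + H(219) = -2189000 + (-22110 + 219³ - 1015*219² + 10072*219)/(-7 + 219) = -2189000 + (-22110 + 10503459 - 1015*47961 + 2205768)/212 = -2189000 + (-22110 + 10503459 - 48680415 + 2205768)/212 = -2189000 + (1/212)*(-35993298) = -2189000 - 17996649/106 = -250030649/106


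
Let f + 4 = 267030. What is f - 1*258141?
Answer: 8885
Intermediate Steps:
f = 267026 (f = -4 + 267030 = 267026)
f - 1*258141 = 267026 - 1*258141 = 267026 - 258141 = 8885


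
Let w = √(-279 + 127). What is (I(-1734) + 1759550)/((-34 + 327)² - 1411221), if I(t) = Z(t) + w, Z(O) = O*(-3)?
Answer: -441188/331343 - I*√38/662686 ≈ -1.3315 - 9.3022e-6*I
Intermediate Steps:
w = 2*I*√38 (w = √(-152) = 2*I*√38 ≈ 12.329*I)
Z(O) = -3*O
I(t) = -3*t + 2*I*√38
(I(-1734) + 1759550)/((-34 + 327)² - 1411221) = ((-3*(-1734) + 2*I*√38) + 1759550)/((-34 + 327)² - 1411221) = ((5202 + 2*I*√38) + 1759550)/(293² - 1411221) = (1764752 + 2*I*√38)/(85849 - 1411221) = (1764752 + 2*I*√38)/(-1325372) = (1764752 + 2*I*√38)*(-1/1325372) = -441188/331343 - I*√38/662686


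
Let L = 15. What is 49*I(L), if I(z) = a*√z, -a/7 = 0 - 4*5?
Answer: 6860*√15 ≈ 26569.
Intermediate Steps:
a = 140 (a = -7*(0 - 4*5) = -7*(0 - 20) = -7*(-20) = 140)
I(z) = 140*√z
49*I(L) = 49*(140*√15) = 6860*√15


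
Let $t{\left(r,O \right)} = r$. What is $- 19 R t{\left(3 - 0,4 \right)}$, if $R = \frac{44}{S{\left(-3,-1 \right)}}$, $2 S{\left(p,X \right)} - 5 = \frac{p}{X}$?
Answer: $-627$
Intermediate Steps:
$S{\left(p,X \right)} = \frac{5}{2} + \frac{p}{2 X}$ ($S{\left(p,X \right)} = \frac{5}{2} + \frac{p \frac{1}{X}}{2} = \frac{5}{2} + \frac{p}{2 X}$)
$R = 11$ ($R = \frac{44}{\frac{1}{2} \frac{1}{-1} \left(-3 + 5 \left(-1\right)\right)} = \frac{44}{\frac{1}{2} \left(-1\right) \left(-3 - 5\right)} = \frac{44}{\frac{1}{2} \left(-1\right) \left(-8\right)} = \frac{44}{4} = 44 \cdot \frac{1}{4} = 11$)
$- 19 R t{\left(3 - 0,4 \right)} = \left(-19\right) 11 \left(3 - 0\right) = - 209 \left(3 + 0\right) = \left(-209\right) 3 = -627$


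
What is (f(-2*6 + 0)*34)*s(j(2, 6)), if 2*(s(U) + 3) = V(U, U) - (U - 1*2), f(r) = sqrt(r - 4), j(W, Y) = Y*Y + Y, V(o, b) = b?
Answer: -272*I ≈ -272.0*I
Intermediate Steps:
j(W, Y) = Y + Y**2 (j(W, Y) = Y**2 + Y = Y + Y**2)
f(r) = sqrt(-4 + r)
s(U) = -2 (s(U) = -3 + (U - (U - 1*2))/2 = -3 + (U - (U - 2))/2 = -3 + (U - (-2 + U))/2 = -3 + (U + (2 - U))/2 = -3 + (1/2)*2 = -3 + 1 = -2)
(f(-2*6 + 0)*34)*s(j(2, 6)) = (sqrt(-4 + (-2*6 + 0))*34)*(-2) = (sqrt(-4 + (-12 + 0))*34)*(-2) = (sqrt(-4 - 12)*34)*(-2) = (sqrt(-16)*34)*(-2) = ((4*I)*34)*(-2) = (136*I)*(-2) = -272*I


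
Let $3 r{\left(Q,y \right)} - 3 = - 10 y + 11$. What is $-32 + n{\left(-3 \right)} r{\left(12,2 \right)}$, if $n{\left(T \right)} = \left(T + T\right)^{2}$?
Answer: $-104$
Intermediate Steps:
$r{\left(Q,y \right)} = \frac{14}{3} - \frac{10 y}{3}$ ($r{\left(Q,y \right)} = 1 + \frac{- 10 y + 11}{3} = 1 + \frac{11 - 10 y}{3} = 1 - \left(- \frac{11}{3} + \frac{10 y}{3}\right) = \frac{14}{3} - \frac{10 y}{3}$)
$n{\left(T \right)} = 4 T^{2}$ ($n{\left(T \right)} = \left(2 T\right)^{2} = 4 T^{2}$)
$-32 + n{\left(-3 \right)} r{\left(12,2 \right)} = -32 + 4 \left(-3\right)^{2} \left(\frac{14}{3} - \frac{20}{3}\right) = -32 + 4 \cdot 9 \left(\frac{14}{3} - \frac{20}{3}\right) = -32 + 36 \left(-2\right) = -32 - 72 = -104$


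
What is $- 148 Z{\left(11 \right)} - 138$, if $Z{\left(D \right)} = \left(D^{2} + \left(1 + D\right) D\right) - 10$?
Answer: $-36102$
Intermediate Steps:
$Z{\left(D \right)} = -10 + D^{2} + D \left(1 + D\right)$ ($Z{\left(D \right)} = \left(D^{2} + D \left(1 + D\right)\right) - 10 = -10 + D^{2} + D \left(1 + D\right)$)
$- 148 Z{\left(11 \right)} - 138 = - 148 \left(-10 + 11 + 2 \cdot 11^{2}\right) - 138 = - 148 \left(-10 + 11 + 2 \cdot 121\right) - 138 = - 148 \left(-10 + 11 + 242\right) - 138 = \left(-148\right) 243 - 138 = -35964 - 138 = -36102$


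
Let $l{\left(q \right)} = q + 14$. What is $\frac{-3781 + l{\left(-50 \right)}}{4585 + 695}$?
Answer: $- \frac{347}{480} \approx -0.72292$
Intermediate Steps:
$l{\left(q \right)} = 14 + q$
$\frac{-3781 + l{\left(-50 \right)}}{4585 + 695} = \frac{-3781 + \left(14 - 50\right)}{4585 + 695} = \frac{-3781 - 36}{5280} = \left(-3817\right) \frac{1}{5280} = - \frac{347}{480}$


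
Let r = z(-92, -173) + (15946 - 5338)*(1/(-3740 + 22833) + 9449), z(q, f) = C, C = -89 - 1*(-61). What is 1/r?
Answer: 19093/1913786178260 ≈ 9.9766e-9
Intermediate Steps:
C = -28 (C = -89 + 61 = -28)
z(q, f) = -28
r = 1913786178260/19093 (r = -28 + (15946 - 5338)*(1/(-3740 + 22833) + 9449) = -28 + 10608*(1/19093 + 9449) = -28 + 10608*(180409758/19093) = -28 + 1913786712864/19093 = 1913786178260/19093 ≈ 1.0024e+8)
1/r = 1/(1913786178260/19093) = 19093/1913786178260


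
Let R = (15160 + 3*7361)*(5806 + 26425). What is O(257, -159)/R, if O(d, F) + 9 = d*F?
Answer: -40872/1200379133 ≈ -3.4049e-5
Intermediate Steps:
R = 1200379133 (R = (15160 + 22083)*32231 = 37243*32231 = 1200379133)
O(d, F) = -9 + F*d (O(d, F) = -9 + d*F = -9 + F*d)
O(257, -159)/R = (-9 - 159*257)/1200379133 = (-9 - 40863)*(1/1200379133) = -40872*1/1200379133 = -40872/1200379133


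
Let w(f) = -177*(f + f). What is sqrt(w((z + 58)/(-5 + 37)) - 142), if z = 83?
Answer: I*sqrt(27229)/4 ≈ 41.253*I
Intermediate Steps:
w(f) = -354*f
sqrt(w((z + 58)/(-5 + 37)) - 142) = sqrt(-354*(83 + 58)/(-5 + 37) - 142) = sqrt(-49914/32 - 142) = sqrt(-354*141/32 - 142) = sqrt(-24957/16 - 142) = sqrt(-27229/16) = I*sqrt(27229)/4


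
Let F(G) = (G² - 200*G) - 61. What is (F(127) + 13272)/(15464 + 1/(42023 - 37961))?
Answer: 16004280/62814769 ≈ 0.25479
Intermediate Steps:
F(G) = -61 + G² - 200*G
(F(127) + 13272)/(15464 + 1/(42023 - 37961)) = ((-61 + 127² - 200*127) + 13272)/(15464 + 1/(42023 - 37961)) = ((-61 + 16129 - 25400) + 13272)/(15464 + 1/4062) = (-9332 + 13272)/(15464 + 1/4062) = 3940/(62814769/4062) = 3940*(4062/62814769) = 16004280/62814769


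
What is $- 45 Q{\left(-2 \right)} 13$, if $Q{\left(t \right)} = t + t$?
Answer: $2340$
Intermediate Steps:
$Q{\left(t \right)} = 2 t$
$- 45 Q{\left(-2 \right)} 13 = - 45 \cdot 2 \left(-2\right) 13 = \left(-45\right) \left(-4\right) 13 = 180 \cdot 13 = 2340$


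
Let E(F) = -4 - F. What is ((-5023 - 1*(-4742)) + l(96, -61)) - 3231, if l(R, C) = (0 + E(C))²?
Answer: -263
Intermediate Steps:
l(R, C) = (-4 - C)² (l(R, C) = (0 + (-4 - C))² = (-4 - C)²)
((-5023 - 1*(-4742)) + l(96, -61)) - 3231 = ((-5023 - 1*(-4742)) + (4 - 61)²) - 3231 = ((-5023 + 4742) + (-57)²) - 3231 = (-281 + 3249) - 3231 = 2968 - 3231 = -263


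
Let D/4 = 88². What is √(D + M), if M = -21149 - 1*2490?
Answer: √7337 ≈ 85.656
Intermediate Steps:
D = 30976 (D = 4*88² = 4*7744 = 30976)
M = -23639 (M = -21149 - 2490 = -23639)
√(D + M) = √(30976 - 23639) = √7337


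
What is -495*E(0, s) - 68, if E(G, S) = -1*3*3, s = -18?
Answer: 4387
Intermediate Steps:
E(G, S) = -9 (E(G, S) = -3*3 = -9)
-495*E(0, s) - 68 = -495*(-9) - 68 = 4455 - 68 = 4387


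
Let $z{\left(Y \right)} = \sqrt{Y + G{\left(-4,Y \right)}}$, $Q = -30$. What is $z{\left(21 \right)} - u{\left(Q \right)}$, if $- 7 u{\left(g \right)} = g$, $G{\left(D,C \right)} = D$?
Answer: $- \frac{30}{7} + \sqrt{17} \approx -0.16261$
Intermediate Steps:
$u{\left(g \right)} = - \frac{g}{7}$
$z{\left(Y \right)} = \sqrt{-4 + Y}$ ($z{\left(Y \right)} = \sqrt{Y - 4} = \sqrt{-4 + Y}$)
$z{\left(21 \right)} - u{\left(Q \right)} = \sqrt{-4 + 21} - \left(- \frac{1}{7}\right) \left(-30\right) = \sqrt{17} - \frac{30}{7} = - \frac{30}{7} + \sqrt{17}$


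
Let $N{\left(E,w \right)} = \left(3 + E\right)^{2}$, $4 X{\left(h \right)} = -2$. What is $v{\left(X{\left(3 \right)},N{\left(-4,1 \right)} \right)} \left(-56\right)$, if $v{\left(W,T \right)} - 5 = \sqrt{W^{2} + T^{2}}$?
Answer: $-280 - 28 \sqrt{5} \approx -342.61$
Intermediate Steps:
$X{\left(h \right)} = - \frac{1}{2}$ ($X{\left(h \right)} = \frac{1}{4} \left(-2\right) = - \frac{1}{2}$)
$v{\left(W,T \right)} = 5 + \sqrt{T^{2} + W^{2}}$ ($v{\left(W,T \right)} = 5 + \sqrt{W^{2} + T^{2}} = 5 + \sqrt{T^{2} + W^{2}}$)
$v{\left(X{\left(3 \right)},N{\left(-4,1 \right)} \right)} \left(-56\right) = \left(5 + \sqrt{\left(\left(3 - 4\right)^{2}\right)^{2} + \left(- \frac{1}{2}\right)^{2}}\right) \left(-56\right) = \left(5 + \sqrt{\left(\left(-1\right)^{2}\right)^{2} + \frac{1}{4}}\right) \left(-56\right) = \left(5 + \sqrt{1^{2} + \frac{1}{4}}\right) \left(-56\right) = \left(5 + \sqrt{1 + \frac{1}{4}}\right) \left(-56\right) = \left(5 + \sqrt{\frac{5}{4}}\right) \left(-56\right) = \left(5 + \frac{\sqrt{5}}{2}\right) \left(-56\right) = -280 - 28 \sqrt{5}$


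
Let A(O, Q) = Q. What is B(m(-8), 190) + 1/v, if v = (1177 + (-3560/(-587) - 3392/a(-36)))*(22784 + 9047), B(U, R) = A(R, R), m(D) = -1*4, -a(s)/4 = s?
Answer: 37047481155713/194986742897 ≈ 190.00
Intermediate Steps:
a(s) = -4*s
m(D) = -4
B(U, R) = R
v = 194986742897/5283 (v = (1177 + (-3560/(-587) - 3392/((-4*(-36)))))*(22784 + 9047) = (1177 + (-3560*(-1/587) - 3392/144))*31831 = (1177 + (3560/587 - 3392*1/144))*31831 = (1177 + (3560/587 - 212/9))*31831 = (1177 - 92404/5283)*31831 = (6125687/5283)*31831 = 194986742897/5283 ≈ 3.6908e+7)
B(m(-8), 190) + 1/v = 190 + 1/(194986742897/5283) = 190 + 5283/194986742897 = 37047481155713/194986742897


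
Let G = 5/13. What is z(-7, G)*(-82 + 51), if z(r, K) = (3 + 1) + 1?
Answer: -155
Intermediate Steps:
G = 5/13 (G = 5*(1/13) = 5/13 ≈ 0.38462)
z(r, K) = 5 (z(r, K) = 4 + 1 = 5)
z(-7, G)*(-82 + 51) = 5*(-82 + 51) = 5*(-31) = -155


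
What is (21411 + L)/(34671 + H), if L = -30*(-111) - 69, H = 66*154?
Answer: 8224/14945 ≈ 0.55028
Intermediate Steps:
H = 10164
L = 3261 (L = 3330 - 69 = 3261)
(21411 + L)/(34671 + H) = (21411 + 3261)/(34671 + 10164) = 24672/44835 = 24672*(1/44835) = 8224/14945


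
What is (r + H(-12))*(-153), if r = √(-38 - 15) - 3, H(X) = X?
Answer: 2295 - 153*I*√53 ≈ 2295.0 - 1113.9*I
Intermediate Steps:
r = -3 + I*√53 (r = √(-53) - 3 = I*√53 - 3 = -3 + I*√53 ≈ -3.0 + 7.2801*I)
(r + H(-12))*(-153) = ((-3 + I*√53) - 12)*(-153) = (-15 + I*√53)*(-153) = 2295 - 153*I*√53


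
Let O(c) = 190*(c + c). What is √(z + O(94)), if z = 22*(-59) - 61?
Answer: √34361 ≈ 185.37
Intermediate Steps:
O(c) = 380*c (O(c) = 190*(2*c) = 380*c)
z = -1359 (z = -1298 - 61 = -1359)
√(z + O(94)) = √(-1359 + 380*94) = √(-1359 + 35720) = √34361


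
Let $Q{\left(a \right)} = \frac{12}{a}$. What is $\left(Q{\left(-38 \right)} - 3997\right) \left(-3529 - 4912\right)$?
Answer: $\frac{641085509}{19} \approx 3.3741 \cdot 10^{7}$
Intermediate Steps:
$\left(Q{\left(-38 \right)} - 3997\right) \left(-3529 - 4912\right) = \left(\frac{12}{-38} - 3997\right) \left(-3529 - 4912\right) = \left(12 \left(- \frac{1}{38}\right) - 3997\right) \left(-8441\right) = \left(- \frac{6}{19} - 3997\right) \left(-8441\right) = \left(- \frac{75949}{19}\right) \left(-8441\right) = \frac{641085509}{19}$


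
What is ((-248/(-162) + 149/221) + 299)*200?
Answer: 1078374400/17901 ≈ 60241.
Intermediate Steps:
((-248/(-162) + 149/221) + 299)*200 = ((-248*(-1/162) + 149*(1/221)) + 299)*200 = ((124/81 + 149/221) + 299)*200 = (39473/17901 + 299)*200 = (5391872/17901)*200 = 1078374400/17901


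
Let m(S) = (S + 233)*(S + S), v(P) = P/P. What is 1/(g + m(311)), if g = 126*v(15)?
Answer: 1/338494 ≈ 2.9543e-6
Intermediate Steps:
v(P) = 1
m(S) = 2*S*(233 + S) (m(S) = (233 + S)*(2*S) = 2*S*(233 + S))
g = 126 (g = 126*1 = 126)
1/(g + m(311)) = 1/(126 + 2*311*(233 + 311)) = 1/(126 + 2*311*544) = 1/(126 + 338368) = 1/338494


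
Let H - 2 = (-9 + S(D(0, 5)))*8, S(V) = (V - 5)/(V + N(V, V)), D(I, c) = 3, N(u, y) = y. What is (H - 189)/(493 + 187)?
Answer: -157/408 ≈ -0.38480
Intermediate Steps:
S(V) = (-5 + V)/(2*V) (S(V) = (V - 5)/(V + V) = (-5 + V)/((2*V)) = (-5 + V)*(1/(2*V)) = (-5 + V)/(2*V))
H = -218/3 (H = 2 + (-9 + (½)*(-5 + 3)/3)*8 = 2 + (-9 + (½)*(⅓)*(-2))*8 = 2 + (-9 - ⅓)*8 = 2 - 28/3*8 = 2 - 224/3 = -218/3 ≈ -72.667)
(H - 189)/(493 + 187) = (-218/3 - 189)/(493 + 187) = -785/3/680 = -785/3*1/680 = -157/408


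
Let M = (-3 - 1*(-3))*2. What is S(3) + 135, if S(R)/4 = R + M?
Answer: 147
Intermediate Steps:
M = 0 (M = (-3 + 3)*2 = 0*2 = 0)
S(R) = 4*R (S(R) = 4*(R + 0) = 4*R)
S(3) + 135 = 4*3 + 135 = 12 + 135 = 147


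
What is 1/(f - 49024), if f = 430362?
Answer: 1/381338 ≈ 2.6223e-6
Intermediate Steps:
1/(f - 49024) = 1/(430362 - 49024) = 1/381338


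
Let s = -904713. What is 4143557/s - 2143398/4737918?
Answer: -3595165554850/714409334589 ≈ -5.0324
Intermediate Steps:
4143557/s - 2143398/4737918 = 4143557/(-904713) - 2143398/4737918 = 4143557*(-1/904713) - 2143398*1/4737918 = -4143557/904713 - 357233/789653 = -3595165554850/714409334589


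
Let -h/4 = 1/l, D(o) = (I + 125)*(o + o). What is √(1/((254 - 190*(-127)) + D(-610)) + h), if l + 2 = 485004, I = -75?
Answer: I*√291912208082/90606292 ≈ 0.005963*I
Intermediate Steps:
l = 485002 (l = -2 + 485004 = 485002)
D(o) = 100*o (D(o) = (-75 + 125)*(o + o) = 50*(2*o) = 100*o)
h = -2/242501 (h = -4/485002 = -4*1/485002 = -2/242501 ≈ -8.2474e-6)
√(1/((254 - 190*(-127)) + D(-610)) + h) = √(1/((254 - 190*(-127)) + 100*(-610)) - 2/242501) = √(1/((254 + 24130) - 61000) - 2/242501) = √(1/(24384 - 61000) - 2/242501) = √(1/(-36616) - 2/242501) = √(-1/36616 - 2/242501) = √(-315733/8879416616) = I*√291912208082/90606292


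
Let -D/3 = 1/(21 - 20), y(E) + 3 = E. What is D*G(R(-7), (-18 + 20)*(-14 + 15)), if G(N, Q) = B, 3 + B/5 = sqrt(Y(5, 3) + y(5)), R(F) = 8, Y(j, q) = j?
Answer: 45 - 15*sqrt(7) ≈ 5.3137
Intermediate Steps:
y(E) = -3 + E
B = -15 + 5*sqrt(7) (B = -15 + 5*sqrt(5 + (-3 + 5)) = -15 + 5*sqrt(5 + 2) = -15 + 5*sqrt(7) ≈ -1.7712)
D = -3 (D = -3/(21 - 20) = -3/1 = -3*1 = -3)
G(N, Q) = -15 + 5*sqrt(7)
D*G(R(-7), (-18 + 20)*(-14 + 15)) = -3*(-15 + 5*sqrt(7)) = 45 - 15*sqrt(7)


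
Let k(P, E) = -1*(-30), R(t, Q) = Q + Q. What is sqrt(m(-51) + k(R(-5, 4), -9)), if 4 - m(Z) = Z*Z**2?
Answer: sqrt(132685) ≈ 364.26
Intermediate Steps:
R(t, Q) = 2*Q
k(P, E) = 30
m(Z) = 4 - Z**3 (m(Z) = 4 - Z*Z**2 = 4 - Z**3)
sqrt(m(-51) + k(R(-5, 4), -9)) = sqrt((4 - 1*(-51)**3) + 30) = sqrt((4 - 1*(-132651)) + 30) = sqrt((4 + 132651) + 30) = sqrt(132655 + 30) = sqrt(132685)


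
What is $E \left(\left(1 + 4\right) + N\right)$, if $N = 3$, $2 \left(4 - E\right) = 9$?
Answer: $-4$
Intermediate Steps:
$E = - \frac{1}{2}$ ($E = 4 - \frac{9}{2} = - \frac{1}{2} \approx -0.5$)
$E \left(\left(1 + 4\right) + N\right) = - \frac{\left(1 + 4\right) + 3}{2} = - \frac{5 + 3}{2} = \left(- \frac{1}{2}\right) 8 = -4$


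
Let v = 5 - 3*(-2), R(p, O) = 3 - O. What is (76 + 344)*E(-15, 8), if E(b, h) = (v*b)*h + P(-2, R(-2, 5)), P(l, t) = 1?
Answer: -553980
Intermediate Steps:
v = 11 (v = 5 + 6 = 11)
E(b, h) = 1 + 11*b*h (E(b, h) = (11*b)*h + 1 = 11*b*h + 1 = 1 + 11*b*h)
(76 + 344)*E(-15, 8) = (76 + 344)*(1 + 11*(-15)*8) = 420*(1 - 1320) = 420*(-1319) = -553980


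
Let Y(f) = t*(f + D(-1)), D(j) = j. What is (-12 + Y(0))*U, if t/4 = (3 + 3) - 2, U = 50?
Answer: -1400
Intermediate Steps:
t = 16 (t = 4*((3 + 3) - 2) = 4*(6 - 2) = 4*4 = 16)
Y(f) = -16 + 16*f (Y(f) = 16*(f - 1) = 16*(-1 + f) = -16 + 16*f)
(-12 + Y(0))*U = (-12 + (-16 + 16*0))*50 = (-12 + (-16 + 0))*50 = (-12 - 16)*50 = -28*50 = -1400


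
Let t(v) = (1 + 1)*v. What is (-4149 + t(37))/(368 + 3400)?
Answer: -4075/3768 ≈ -1.0815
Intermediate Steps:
t(v) = 2*v
(-4149 + t(37))/(368 + 3400) = (-4149 + 2*37)/(368 + 3400) = (-4149 + 74)/3768 = -4075*1/3768 = -4075/3768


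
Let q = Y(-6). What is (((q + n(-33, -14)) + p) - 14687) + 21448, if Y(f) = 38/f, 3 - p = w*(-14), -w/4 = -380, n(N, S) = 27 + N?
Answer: 84095/3 ≈ 28032.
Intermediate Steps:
w = 1520 (w = -4*(-380) = 1520)
p = 21283 (p = 3 - 1520*(-14) = 3 - 1*(-21280) = 3 + 21280 = 21283)
q = -19/3 (q = 38/(-6) = 38*(-⅙) = -19/3 ≈ -6.3333)
(((q + n(-33, -14)) + p) - 14687) + 21448 = (((-19/3 + (27 - 33)) + 21283) - 14687) + 21448 = (((-19/3 - 6) + 21283) - 14687) + 21448 = ((-37/3 + 21283) - 14687) + 21448 = (63812/3 - 14687) + 21448 = 19751/3 + 21448 = 84095/3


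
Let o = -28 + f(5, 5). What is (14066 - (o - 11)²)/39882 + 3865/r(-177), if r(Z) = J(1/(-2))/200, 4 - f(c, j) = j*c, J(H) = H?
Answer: -30828780767/19941 ≈ -1.5460e+6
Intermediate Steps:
f(c, j) = 4 - c*j (f(c, j) = 4 - j*c = 4 - c*j)
r(Z) = -1/400 (r(Z) = (1/(-2))/200 = (1*(-½))*(1/200) = -½*1/200 = -1/400)
o = -49 (o = -28 + (4 - 1*5*5) = -28 + (4 - 25) = -28 - 21 = -49)
(14066 - (o - 11)²)/39882 + 3865/r(-177) = (14066 - (-49 - 11)²)/39882 + 3865/(-1/400) = (14066 - 1*(-60)²)*(1/39882) + 3865*(-400) = (14066 - 1*3600)*(1/39882) - 1546000 = (14066 - 3600)*(1/39882) - 1546000 = 10466*(1/39882) - 1546000 = 5233/19941 - 1546000 = -30828780767/19941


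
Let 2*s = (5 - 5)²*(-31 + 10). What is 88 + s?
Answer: 88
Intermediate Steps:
s = 0 (s = ((5 - 5)²*(-31 + 10))/2 = (0²*(-21))/2 = (0*(-21))/2 = (½)*0 = 0)
88 + s = 88 + 0 = 88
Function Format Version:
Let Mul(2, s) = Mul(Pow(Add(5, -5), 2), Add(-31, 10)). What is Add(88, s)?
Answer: 88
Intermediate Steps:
s = 0 (s = Mul(Rational(1, 2), Mul(Pow(Add(5, -5), 2), Add(-31, 10))) = Mul(Rational(1, 2), Mul(Pow(0, 2), -21)) = Mul(Rational(1, 2), Mul(0, -21)) = Mul(Rational(1, 2), 0) = 0)
Add(88, s) = Add(88, 0) = 88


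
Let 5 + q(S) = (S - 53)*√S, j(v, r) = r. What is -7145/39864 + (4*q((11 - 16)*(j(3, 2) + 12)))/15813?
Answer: -37927055/210123144 - 164*I*√70/5271 ≈ -0.1805 - 0.26032*I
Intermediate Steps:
q(S) = -5 + √S*(-53 + S) (q(S) = -5 + (S - 53)*√S = -5 + (-53 + S)*√S = -5 + √S*(-53 + S))
-7145/39864 + (4*q((11 - 16)*(j(3, 2) + 12)))/15813 = -7145/39864 + (4*(-5 + ((11 - 16)*(2 + 12))^(3/2) - 53*√(2 + 12)*√(11 - 16)))/15813 = -7145*1/39864 + (4*(-5 + (-5*14)^(3/2) - 53*I*√70))*(1/15813) = -7145/39864 + (4*(-5 + (-70)^(3/2) - 53*I*√70))*(1/15813) = -7145/39864 + (4*(-5 - 70*I*√70 - 53*I*√70))*(1/15813) = -7145/39864 + (4*(-5 - 123*I*√70))*(1/15813) = -7145/39864 + (-20 - 492*I*√70)*(1/15813) = -7145/39864 + (-20/15813 - 164*I*√70/5271) = -37927055/210123144 - 164*I*√70/5271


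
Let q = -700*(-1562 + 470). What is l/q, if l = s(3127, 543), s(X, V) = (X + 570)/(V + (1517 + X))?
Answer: 3697/3964942800 ≈ 9.3242e-7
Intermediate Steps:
s(X, V) = (570 + X)/(1517 + V + X)
l = 3697/5187 (l = (570 + 3127)/(1517 + 543 + 3127) = 3697/5187 ≈ 0.71274)
q = 764400 (q = -700*(-1092) = 764400)
l/q = (3697/5187)/764400 = (3697/5187)*(1/764400) = 3697/3964942800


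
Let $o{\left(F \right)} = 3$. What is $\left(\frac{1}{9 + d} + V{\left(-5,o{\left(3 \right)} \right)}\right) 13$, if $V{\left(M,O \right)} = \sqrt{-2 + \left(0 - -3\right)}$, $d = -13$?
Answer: $\frac{39}{4} \approx 9.75$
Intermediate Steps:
$V{\left(M,O \right)} = 1$ ($V{\left(M,O \right)} = \sqrt{-2 + \left(0 + 3\right)} = \sqrt{-2 + 3} = \sqrt{1} = 1$)
$\left(\frac{1}{9 + d} + V{\left(-5,o{\left(3 \right)} \right)}\right) 13 = \left(\frac{1}{9 - 13} + 1\right) 13 = \left(\frac{1}{-4} + 1\right) 13 = \left(- \frac{1}{4} + 1\right) 13 = \frac{3}{4} \cdot 13 = \frac{39}{4}$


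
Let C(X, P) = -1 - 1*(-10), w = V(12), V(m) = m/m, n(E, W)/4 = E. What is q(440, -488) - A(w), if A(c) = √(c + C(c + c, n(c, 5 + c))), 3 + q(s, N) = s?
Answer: 437 - √10 ≈ 433.84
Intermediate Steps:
q(s, N) = -3 + s
n(E, W) = 4*E
V(m) = 1
w = 1
C(X, P) = 9 (C(X, P) = -1 + 10 = 9)
A(c) = √(9 + c) (A(c) = √(c + 9) = √(9 + c))
q(440, -488) - A(w) = (-3 + 440) - √(9 + 1) = 437 - √10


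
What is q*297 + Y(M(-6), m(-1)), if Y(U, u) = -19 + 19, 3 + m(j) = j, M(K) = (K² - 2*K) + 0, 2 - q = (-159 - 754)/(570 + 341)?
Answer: 812295/911 ≈ 891.65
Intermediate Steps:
q = 2735/911 (q = 2 - (-159 - 754)/(570 + 341) = 2 - (-913)/911 = 2 - 1*(-913/911) = 2 + 913/911 = 2735/911 ≈ 3.0022)
M(K) = K² - 2*K
m(j) = -3 + j
Y(U, u) = 0
q*297 + Y(M(-6), m(-1)) = (2735/911)*297 + 0 = 812295/911 + 0 = 812295/911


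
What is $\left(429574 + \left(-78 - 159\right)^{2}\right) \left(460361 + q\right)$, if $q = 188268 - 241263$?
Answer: $197875182938$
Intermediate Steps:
$q = -52995$ ($q = 188268 - 241263 = -52995$)
$\left(429574 + \left(-78 - 159\right)^{2}\right) \left(460361 + q\right) = \left(429574 + \left(-78 - 159\right)^{2}\right) \left(460361 - 52995\right) = \left(429574 + \left(-237\right)^{2}\right) 407366 = \left(429574 + 56169\right) 407366 = 485743 \cdot 407366 = 197875182938$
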